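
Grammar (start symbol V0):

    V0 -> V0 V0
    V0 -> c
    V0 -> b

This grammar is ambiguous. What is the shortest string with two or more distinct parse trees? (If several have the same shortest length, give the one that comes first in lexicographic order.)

length 1: no string has ≥2 trees
length 2: no string has ≥2 trees
length 3: b b b has 2 parse trees

Two derivations of b b b:
  V0 ⇒ V0 V0 ⇒ V0 V0 V0 ⇒ b V0 V0 ⇒ b b V0 ⇒ b b b
  V0 ⇒ V0 V0 ⇒ b V0 ⇒ b V0 V0 ⇒ b b V0 ⇒ b b b

b b b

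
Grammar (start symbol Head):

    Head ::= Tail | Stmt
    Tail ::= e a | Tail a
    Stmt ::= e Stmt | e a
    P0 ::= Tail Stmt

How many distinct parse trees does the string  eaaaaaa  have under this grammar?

Parse trees for eaaaaaa:
  [Head [Tail [Tail [Tail [Tail [Tail [Tail e a] a] a] a] a] a]]

1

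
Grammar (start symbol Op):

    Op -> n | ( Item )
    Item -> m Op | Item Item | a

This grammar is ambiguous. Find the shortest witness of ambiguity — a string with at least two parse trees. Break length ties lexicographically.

length 1: no string has ≥2 trees
length 3: no string has ≥2 trees
length 4: no string has ≥2 trees
length 5: ( a a a ) has 2 parse trees

Two derivations of ( a a a ):
  Op ⇒ ( Item ) ⇒ ( Item Item ) ⇒ ( Item Item Item ) ⇒ ( a Item Item ) ⇒ ( a a Item ) ⇒ ( a a a )
  Op ⇒ ( Item ) ⇒ ( Item Item ) ⇒ ( a Item ) ⇒ ( a Item Item ) ⇒ ( a a Item ) ⇒ ( a a a )

( a a a )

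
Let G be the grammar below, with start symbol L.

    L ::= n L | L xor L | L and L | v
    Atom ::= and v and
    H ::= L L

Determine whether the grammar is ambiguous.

Witness: n v and v

Derivation 1: L ⇒ n L ⇒ n L and L ⇒ n v and L ⇒ n v and v
Derivation 2: L ⇒ L and L ⇒ n L and L ⇒ n v and L ⇒ n v and v

Two distinct leftmost derivations for the same string.

Ambiguous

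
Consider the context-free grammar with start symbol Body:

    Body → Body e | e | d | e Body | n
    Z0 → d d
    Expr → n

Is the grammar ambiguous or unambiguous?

Witness: e e

Derivation 1: Body ⇒ Body e ⇒ e e
Derivation 2: Body ⇒ e Body ⇒ e e

Two distinct leftmost derivations for the same string.

Ambiguous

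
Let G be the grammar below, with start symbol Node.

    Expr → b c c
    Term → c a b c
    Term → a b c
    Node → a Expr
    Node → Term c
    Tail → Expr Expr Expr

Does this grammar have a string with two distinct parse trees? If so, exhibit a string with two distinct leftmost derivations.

Ambiguous

Witness: a b c c

Derivation 1: Node ⇒ a Expr ⇒ a b c c
Derivation 2: Node ⇒ Term c ⇒ a b c c

Two distinct leftmost derivations for the same string.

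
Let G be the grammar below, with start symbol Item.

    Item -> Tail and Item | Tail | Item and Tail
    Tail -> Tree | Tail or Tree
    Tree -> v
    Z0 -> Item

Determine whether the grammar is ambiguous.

Witness: v and v

Derivation 1: Item ⇒ Tail and Item ⇒ Tree and Item ⇒ v and Item ⇒ v and Tail ⇒ v and Tree ⇒ v and v
Derivation 2: Item ⇒ Item and Tail ⇒ Tail and Tail ⇒ Tree and Tail ⇒ v and Tail ⇒ v and Tree ⇒ v and v

Two distinct leftmost derivations for the same string.

Ambiguous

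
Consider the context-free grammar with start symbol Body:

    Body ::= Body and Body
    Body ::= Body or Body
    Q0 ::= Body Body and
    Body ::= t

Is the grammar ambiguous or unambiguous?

Ambiguous

Witness: t and t and t

Derivation 1: Body ⇒ Body and Body ⇒ Body and Body and Body ⇒ t and Body and Body ⇒ t and t and Body ⇒ t and t and t
Derivation 2: Body ⇒ Body and Body ⇒ t and Body ⇒ t and Body and Body ⇒ t and t and Body ⇒ t and t and t

Two distinct leftmost derivations for the same string.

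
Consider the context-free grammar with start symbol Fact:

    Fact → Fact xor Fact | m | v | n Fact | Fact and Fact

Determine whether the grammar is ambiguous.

Witness: n m and m

Derivation 1: Fact ⇒ n Fact ⇒ n Fact and Fact ⇒ n m and Fact ⇒ n m and m
Derivation 2: Fact ⇒ Fact and Fact ⇒ n Fact and Fact ⇒ n m and Fact ⇒ n m and m

Two distinct leftmost derivations for the same string.

Ambiguous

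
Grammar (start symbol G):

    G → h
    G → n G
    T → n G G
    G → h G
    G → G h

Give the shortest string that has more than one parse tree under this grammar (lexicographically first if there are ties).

h h

length 1: no string has ≥2 trees
length 2: h h has 2 parse trees

Two derivations of h h:
  G ⇒ h G ⇒ h h
  G ⇒ G h ⇒ h h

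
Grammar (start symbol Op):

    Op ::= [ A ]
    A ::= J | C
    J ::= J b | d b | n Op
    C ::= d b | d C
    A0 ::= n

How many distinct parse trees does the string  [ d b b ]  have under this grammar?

1

Parse trees for [ d b b ]:
  [Op [ [A [J [J d b] b]] ]]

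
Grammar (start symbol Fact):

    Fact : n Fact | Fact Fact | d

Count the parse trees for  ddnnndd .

Parse trees for ddnnndd (showing first 6 of 11):
  [Fact [Fact d] [Fact [Fact d] [Fact n [Fact n [Fact n [Fact [Fact d] [Fact d]]]]]]]
  [Fact [Fact d] [Fact [Fact d] [Fact n [Fact n [Fact [Fact n [Fact d]] [Fact d]]]]]]
  [Fact [Fact d] [Fact [Fact d] [Fact n [Fact [Fact n [Fact n [Fact d]]] [Fact d]]]]]
  [Fact [Fact d] [Fact [Fact d] [Fact [Fact n [Fact n [Fact n [Fact d]]]] [Fact d]]]]
  [Fact [Fact d] [Fact [Fact [Fact d] [Fact n [Fact n [Fact n [Fact d]]]]] [Fact d]]]
  [Fact [Fact [Fact d] [Fact d]] [Fact n [Fact n [Fact n [Fact [Fact d] [Fact d]]]]]]

11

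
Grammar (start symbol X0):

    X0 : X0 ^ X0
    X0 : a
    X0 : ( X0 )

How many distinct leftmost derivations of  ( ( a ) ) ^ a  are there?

1

Parse trees for ( ( a ) ) ^ a:
  [X0 [X0 ( [X0 ( [X0 a] )] )] ^ [X0 a]]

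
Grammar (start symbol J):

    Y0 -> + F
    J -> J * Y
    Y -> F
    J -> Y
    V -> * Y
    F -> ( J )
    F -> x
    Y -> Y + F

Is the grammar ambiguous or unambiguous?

Unambiguous

(V, Y0 are unreachable from J, so their rules don't affect L(J).) The grammar is stratified — J handles '*' (left-recursive), Y handles '+', F atoms. Each operator has a fixed associativity and precedence level, so every string has one parse.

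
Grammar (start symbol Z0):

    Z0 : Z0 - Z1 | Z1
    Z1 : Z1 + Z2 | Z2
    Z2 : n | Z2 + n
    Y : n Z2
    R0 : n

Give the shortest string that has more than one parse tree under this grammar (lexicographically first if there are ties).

n + n

length 1: no string has ≥2 trees
length 3: n + n has 2 parse trees

Two derivations of n + n:
  Z0 ⇒ Z1 ⇒ Z1 + Z2 ⇒ Z2 + Z2 ⇒ n + Z2 ⇒ n + n
  Z0 ⇒ Z1 ⇒ Z2 ⇒ Z2 + n ⇒ n + n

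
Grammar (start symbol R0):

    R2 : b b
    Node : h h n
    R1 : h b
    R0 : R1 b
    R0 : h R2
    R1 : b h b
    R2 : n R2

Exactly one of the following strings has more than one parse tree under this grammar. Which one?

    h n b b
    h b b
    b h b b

h n b b: 1 tree
h b b: 2 trees
b h b b: 1 tree

h b b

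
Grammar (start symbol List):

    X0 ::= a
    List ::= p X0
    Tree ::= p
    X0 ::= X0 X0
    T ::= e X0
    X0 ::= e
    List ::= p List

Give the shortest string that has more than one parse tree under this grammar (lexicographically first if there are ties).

p a a a

length 2: no string has ≥2 trees
length 3: no string has ≥2 trees
length 4: p a a a has 2 parse trees

Two derivations of p a a a:
  List ⇒ p X0 ⇒ p X0 X0 ⇒ p a X0 ⇒ p a X0 X0 ⇒ p a a X0 ⇒ p a a a
  List ⇒ p X0 ⇒ p X0 X0 ⇒ p X0 X0 X0 ⇒ p a X0 X0 ⇒ p a a X0 ⇒ p a a a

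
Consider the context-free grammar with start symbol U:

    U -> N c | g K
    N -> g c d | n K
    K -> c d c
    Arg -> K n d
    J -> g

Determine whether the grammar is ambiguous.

Witness: g c d c

Derivation 1: U ⇒ N c ⇒ g c d c
Derivation 2: U ⇒ g K ⇒ g c d c

Two distinct leftmost derivations for the same string.

Ambiguous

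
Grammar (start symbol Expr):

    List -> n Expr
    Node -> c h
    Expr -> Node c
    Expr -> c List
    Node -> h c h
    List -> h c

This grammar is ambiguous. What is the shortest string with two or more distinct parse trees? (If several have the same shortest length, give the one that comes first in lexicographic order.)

length 3: c h c has 2 parse trees

Two derivations of c h c:
  Expr ⇒ Node c ⇒ c h c
  Expr ⇒ c List ⇒ c h c

c h c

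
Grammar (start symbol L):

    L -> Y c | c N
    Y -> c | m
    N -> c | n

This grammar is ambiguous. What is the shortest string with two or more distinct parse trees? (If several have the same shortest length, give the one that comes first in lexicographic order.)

length 2: c c has 2 parse trees

Two derivations of c c:
  L ⇒ Y c ⇒ c c
  L ⇒ c N ⇒ c c

c c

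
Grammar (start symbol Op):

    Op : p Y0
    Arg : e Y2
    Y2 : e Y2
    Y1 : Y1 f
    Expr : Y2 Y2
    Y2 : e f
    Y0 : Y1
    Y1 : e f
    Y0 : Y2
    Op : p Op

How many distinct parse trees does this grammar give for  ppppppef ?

Parse trees for ppppppef:
  [Op p [Op p [Op p [Op p [Op p [Op p [Y0 [Y1 e f]]]]]]]]
  [Op p [Op p [Op p [Op p [Op p [Op p [Y0 [Y2 e f]]]]]]]]

2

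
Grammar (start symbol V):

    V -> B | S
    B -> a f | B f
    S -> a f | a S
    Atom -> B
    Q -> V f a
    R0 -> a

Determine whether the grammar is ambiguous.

Witness: a f

Derivation 1: V ⇒ B ⇒ a f
Derivation 2: V ⇒ S ⇒ a f

Two distinct leftmost derivations for the same string.

Ambiguous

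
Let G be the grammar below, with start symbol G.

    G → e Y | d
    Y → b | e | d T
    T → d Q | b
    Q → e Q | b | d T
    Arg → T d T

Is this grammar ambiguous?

(Arg is unreachable from G, so its rules don't affect L(G).) Restricted to the reachable nonterminals, every rule has the form A → t or A → t B, and no two rules for the same A share a first terminal. The grammar encodes a DFA — one run per string.

Unambiguous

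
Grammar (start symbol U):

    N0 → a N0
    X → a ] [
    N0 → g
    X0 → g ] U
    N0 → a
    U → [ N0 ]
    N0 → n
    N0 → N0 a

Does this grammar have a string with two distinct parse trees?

Ambiguous

Witness: [ a a ]

Derivation 1: U ⇒ [ N0 ] ⇒ [ a N0 ] ⇒ [ a a ]
Derivation 2: U ⇒ [ N0 ] ⇒ [ N0 a ] ⇒ [ a a ]

Two distinct leftmost derivations for the same string.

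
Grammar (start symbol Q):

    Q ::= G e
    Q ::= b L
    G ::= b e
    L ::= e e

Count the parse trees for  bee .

2

Parse trees for bee:
  [Q [G b e] e]
  [Q b [L e e]]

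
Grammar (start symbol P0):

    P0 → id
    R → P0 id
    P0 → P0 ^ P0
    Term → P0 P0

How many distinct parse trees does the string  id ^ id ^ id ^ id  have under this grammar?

Parse trees for id ^ id ^ id ^ id:
  [P0 [P0 id] ^ [P0 [P0 id] ^ [P0 [P0 id] ^ [P0 id]]]]
  [P0 [P0 id] ^ [P0 [P0 [P0 id] ^ [P0 id]] ^ [P0 id]]]
  [P0 [P0 [P0 id] ^ [P0 id]] ^ [P0 [P0 id] ^ [P0 id]]]
  [P0 [P0 [P0 id] ^ [P0 [P0 id] ^ [P0 id]]] ^ [P0 id]]
  [P0 [P0 [P0 [P0 id] ^ [P0 id]] ^ [P0 id]] ^ [P0 id]]

5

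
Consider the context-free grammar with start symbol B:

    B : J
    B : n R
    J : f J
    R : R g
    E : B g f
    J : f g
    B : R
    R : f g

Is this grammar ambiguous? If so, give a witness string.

Witness: f g

Derivation 1: B ⇒ J ⇒ f g
Derivation 2: B ⇒ R ⇒ f g

Two distinct leftmost derivations for the same string.

Ambiguous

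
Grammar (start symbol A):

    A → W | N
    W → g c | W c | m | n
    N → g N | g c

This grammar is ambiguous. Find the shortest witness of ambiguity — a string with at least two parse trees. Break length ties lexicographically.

g c

length 1: no string has ≥2 trees
length 2: g c has 2 parse trees

Two derivations of g c:
  A ⇒ W ⇒ g c
  A ⇒ N ⇒ g c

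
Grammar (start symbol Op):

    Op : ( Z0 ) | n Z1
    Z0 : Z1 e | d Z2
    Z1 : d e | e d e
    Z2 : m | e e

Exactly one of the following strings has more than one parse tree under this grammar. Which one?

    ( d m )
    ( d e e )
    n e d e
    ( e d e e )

( d e e )

( d m ): 1 tree
( d e e ): 2 trees
n e d e: 1 tree
( e d e e ): 1 tree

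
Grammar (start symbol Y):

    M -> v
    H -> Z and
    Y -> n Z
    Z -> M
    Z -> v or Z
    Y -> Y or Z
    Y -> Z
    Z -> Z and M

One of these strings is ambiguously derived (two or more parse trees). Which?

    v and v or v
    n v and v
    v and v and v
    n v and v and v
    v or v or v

v or v or v

v and v or v: 1 tree
n v and v: 1 tree
v and v and v: 1 tree
n v and v and v: 1 tree
v or v or v: 4 trees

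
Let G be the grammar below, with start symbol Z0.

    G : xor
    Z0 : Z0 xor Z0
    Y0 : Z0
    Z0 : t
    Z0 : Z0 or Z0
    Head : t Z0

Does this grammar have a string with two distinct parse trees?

Ambiguous

Witness: t or t or t

Derivation 1: Z0 ⇒ Z0 or Z0 ⇒ t or Z0 ⇒ t or Z0 or Z0 ⇒ t or t or Z0 ⇒ t or t or t
Derivation 2: Z0 ⇒ Z0 or Z0 ⇒ Z0 or Z0 or Z0 ⇒ t or Z0 or Z0 ⇒ t or t or Z0 ⇒ t or t or t

Two distinct leftmost derivations for the same string.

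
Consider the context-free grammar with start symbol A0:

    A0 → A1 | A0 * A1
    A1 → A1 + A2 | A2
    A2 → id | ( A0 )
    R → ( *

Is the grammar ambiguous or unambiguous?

Only A0, A1, A2 are reachable from A0; ignoring the rest: The grammar is stratified — A0 handles '*' (left-recursive), A1 handles '+', A2 atoms. Each operator has a fixed associativity and precedence level, so every string has one parse.

Unambiguous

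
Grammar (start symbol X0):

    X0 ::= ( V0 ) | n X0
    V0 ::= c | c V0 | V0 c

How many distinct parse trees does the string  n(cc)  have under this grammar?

Parse trees for n(cc):
  [X0 n [X0 ( [V0 c [V0 c]] )]]
  [X0 n [X0 ( [V0 [V0 c] c] )]]

2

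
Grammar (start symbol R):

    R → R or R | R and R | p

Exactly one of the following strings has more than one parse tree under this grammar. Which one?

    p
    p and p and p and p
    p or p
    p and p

p and p and p and p

p: 1 tree
p and p and p and p: 5 trees
p or p: 1 tree
p and p: 1 tree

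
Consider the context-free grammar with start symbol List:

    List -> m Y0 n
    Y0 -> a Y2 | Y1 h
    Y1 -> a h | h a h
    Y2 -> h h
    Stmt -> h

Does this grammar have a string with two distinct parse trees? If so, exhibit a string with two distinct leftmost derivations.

Witness: m a h h n

Derivation 1: List ⇒ m Y0 n ⇒ m a Y2 n ⇒ m a h h n
Derivation 2: List ⇒ m Y0 n ⇒ m Y1 h n ⇒ m a h h n

Two distinct leftmost derivations for the same string.

Ambiguous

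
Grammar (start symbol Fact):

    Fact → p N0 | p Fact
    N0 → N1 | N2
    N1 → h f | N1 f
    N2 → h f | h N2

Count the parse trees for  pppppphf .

Parse trees for pppppphf:
  [Fact p [Fact p [Fact p [Fact p [Fact p [Fact p [N0 [N1 h f]]]]]]]]
  [Fact p [Fact p [Fact p [Fact p [Fact p [Fact p [N0 [N2 h f]]]]]]]]

2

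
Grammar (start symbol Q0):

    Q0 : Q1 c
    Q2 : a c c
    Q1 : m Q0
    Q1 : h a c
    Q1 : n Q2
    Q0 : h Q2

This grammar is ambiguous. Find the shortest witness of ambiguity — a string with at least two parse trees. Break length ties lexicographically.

h a c c

length 4: h a c c has 2 parse trees

Two derivations of h a c c:
  Q0 ⇒ Q1 c ⇒ h a c c
  Q0 ⇒ h Q2 ⇒ h a c c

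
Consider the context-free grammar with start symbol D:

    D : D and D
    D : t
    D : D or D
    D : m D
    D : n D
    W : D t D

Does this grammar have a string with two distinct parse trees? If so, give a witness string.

Witness: m t and t

Derivation 1: D ⇒ D and D ⇒ m D and D ⇒ m t and D ⇒ m t and t
Derivation 2: D ⇒ m D ⇒ m D and D ⇒ m t and D ⇒ m t and t

Two distinct leftmost derivations for the same string.

Ambiguous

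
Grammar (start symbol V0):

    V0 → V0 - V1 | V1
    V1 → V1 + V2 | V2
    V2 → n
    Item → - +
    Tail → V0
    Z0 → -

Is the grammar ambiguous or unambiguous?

Unambiguous

(Item, Tail, Z0 are unreachable from V0, so their rules don't affect L(V0).) This is a standard precedence ladder (V0 over V1 over V2), with each level left-recursive on its own operator ('-' at V0, '+' at V1). That structure is LR(1), hence unambiguous.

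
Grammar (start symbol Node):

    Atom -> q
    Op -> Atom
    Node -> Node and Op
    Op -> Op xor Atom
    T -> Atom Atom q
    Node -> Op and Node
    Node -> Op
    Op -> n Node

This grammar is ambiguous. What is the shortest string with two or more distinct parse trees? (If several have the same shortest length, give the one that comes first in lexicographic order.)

q and q

length 1: no string has ≥2 trees
length 2: no string has ≥2 trees
length 3: q and q has 2 parse trees

Two derivations of q and q:
  Node ⇒ Node and Op ⇒ Op and Op ⇒ Atom and Op ⇒ q and Op ⇒ q and Atom ⇒ q and q
  Node ⇒ Op and Node ⇒ Atom and Node ⇒ q and Node ⇒ q and Op ⇒ q and Atom ⇒ q and q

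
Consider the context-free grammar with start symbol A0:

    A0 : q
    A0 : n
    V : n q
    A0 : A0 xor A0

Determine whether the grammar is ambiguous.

Ambiguous

Witness: n xor n xor n

Derivation 1: A0 ⇒ A0 xor A0 ⇒ n xor A0 ⇒ n xor A0 xor A0 ⇒ n xor n xor A0 ⇒ n xor n xor n
Derivation 2: A0 ⇒ A0 xor A0 ⇒ A0 xor A0 xor A0 ⇒ n xor A0 xor A0 ⇒ n xor n xor A0 ⇒ n xor n xor n

Two distinct leftmost derivations for the same string.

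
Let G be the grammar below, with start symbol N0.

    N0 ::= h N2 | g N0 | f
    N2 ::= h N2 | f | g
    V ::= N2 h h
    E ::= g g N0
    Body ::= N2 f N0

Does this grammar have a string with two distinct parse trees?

Only N0, N2 are reachable from N0; ignoring the rest: Each reachable nonterminal has at most one production per leading terminal, and all productions are right-linear; the derivation is determined token-by-token.

Unambiguous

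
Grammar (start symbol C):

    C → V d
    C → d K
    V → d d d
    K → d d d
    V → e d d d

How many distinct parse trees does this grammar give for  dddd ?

Parse trees for dddd:
  [C [V d d d] d]
  [C d [K d d d]]

2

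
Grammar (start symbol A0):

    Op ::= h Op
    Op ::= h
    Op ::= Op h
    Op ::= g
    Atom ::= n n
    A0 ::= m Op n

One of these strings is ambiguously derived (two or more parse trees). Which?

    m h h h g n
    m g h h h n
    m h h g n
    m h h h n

m h h h g n: 1 tree
m g h h h n: 1 tree
m h h g n: 1 tree
m h h h n: 4 trees

m h h h n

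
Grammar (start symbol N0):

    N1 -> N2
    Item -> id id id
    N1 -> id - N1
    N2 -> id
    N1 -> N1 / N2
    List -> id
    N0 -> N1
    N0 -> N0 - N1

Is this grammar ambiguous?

Ambiguous

Witness: id - id

Derivation 1: N0 ⇒ N1 ⇒ id - N1 ⇒ id - N2 ⇒ id - id
Derivation 2: N0 ⇒ N0 - N1 ⇒ N1 - N1 ⇒ N2 - N1 ⇒ id - N1 ⇒ id - N2 ⇒ id - id

Two distinct leftmost derivations for the same string.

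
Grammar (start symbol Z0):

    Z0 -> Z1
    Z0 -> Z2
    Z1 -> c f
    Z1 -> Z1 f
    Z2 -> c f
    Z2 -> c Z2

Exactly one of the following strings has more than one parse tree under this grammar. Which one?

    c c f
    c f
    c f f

c c f: 1 tree
c f: 2 trees
c f f: 1 tree

c f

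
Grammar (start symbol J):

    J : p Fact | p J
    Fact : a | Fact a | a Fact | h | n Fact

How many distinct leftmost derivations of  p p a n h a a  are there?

6

Parse trees for p p a n h a a:
  [J p [J p [Fact [Fact [Fact a [Fact n [Fact h]]] a] a]]]
  [J p [J p [Fact [Fact a [Fact [Fact n [Fact h]] a]] a]]]
  [J p [J p [Fact [Fact a [Fact n [Fact [Fact h] a]]] a]]]
  [J p [J p [Fact a [Fact [Fact [Fact n [Fact h]] a] a]]]]
  [J p [J p [Fact a [Fact [Fact n [Fact [Fact h] a]] a]]]]
  [J p [J p [Fact a [Fact n [Fact [Fact [Fact h] a] a]]]]]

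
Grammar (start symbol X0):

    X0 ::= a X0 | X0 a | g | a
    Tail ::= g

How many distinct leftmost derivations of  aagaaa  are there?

10

Parse trees for aagaaa (showing first 6 of 10):
  [X0 a [X0 a [X0 [X0 [X0 [X0 g] a] a] a]]]
  [X0 a [X0 [X0 a [X0 [X0 [X0 g] a] a]] a]]
  [X0 a [X0 [X0 [X0 a [X0 [X0 g] a]] a] a]]
  [X0 a [X0 [X0 [X0 [X0 a [X0 g]] a] a] a]]
  [X0 [X0 a [X0 a [X0 [X0 [X0 g] a] a]]] a]
  [X0 [X0 a [X0 [X0 a [X0 [X0 g] a]] a]] a]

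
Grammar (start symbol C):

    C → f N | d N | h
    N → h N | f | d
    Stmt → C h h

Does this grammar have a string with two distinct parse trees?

Unambiguous

(Stmt is unreachable from C, so its rules don't affect L(C).) Each reachable nonterminal has at most one production per leading terminal, and all productions are right-linear; the derivation is determined token-by-token.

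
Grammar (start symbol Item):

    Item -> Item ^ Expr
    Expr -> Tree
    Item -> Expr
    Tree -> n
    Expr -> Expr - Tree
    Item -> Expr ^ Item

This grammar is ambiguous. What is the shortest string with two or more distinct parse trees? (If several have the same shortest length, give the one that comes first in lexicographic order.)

n ^ n

length 1: no string has ≥2 trees
length 3: n ^ n has 2 parse trees

Two derivations of n ^ n:
  Item ⇒ Item ^ Expr ⇒ Expr ^ Expr ⇒ Tree ^ Expr ⇒ n ^ Expr ⇒ n ^ Tree ⇒ n ^ n
  Item ⇒ Expr ^ Item ⇒ Tree ^ Item ⇒ n ^ Item ⇒ n ^ Expr ⇒ n ^ Tree ⇒ n ^ n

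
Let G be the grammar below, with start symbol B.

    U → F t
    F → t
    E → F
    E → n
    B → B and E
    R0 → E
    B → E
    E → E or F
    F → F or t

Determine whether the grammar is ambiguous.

Ambiguous

Witness: t or t

Derivation 1: B ⇒ E ⇒ F ⇒ F or t ⇒ t or t
Derivation 2: B ⇒ E ⇒ E or F ⇒ F or F ⇒ t or F ⇒ t or t

Two distinct leftmost derivations for the same string.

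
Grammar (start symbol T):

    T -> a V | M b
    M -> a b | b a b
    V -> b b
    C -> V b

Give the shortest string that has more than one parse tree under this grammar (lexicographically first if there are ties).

length 3: a b b has 2 parse trees

Two derivations of a b b:
  T ⇒ a V ⇒ a b b
  T ⇒ M b ⇒ a b b

a b b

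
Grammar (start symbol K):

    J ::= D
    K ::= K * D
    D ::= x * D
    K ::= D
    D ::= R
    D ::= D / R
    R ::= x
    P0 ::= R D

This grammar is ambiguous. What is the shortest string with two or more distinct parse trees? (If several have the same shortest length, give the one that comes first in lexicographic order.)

x * x

length 1: no string has ≥2 trees
length 3: x * x has 2 parse trees

Two derivations of x * x:
  K ⇒ K * D ⇒ D * D ⇒ R * D ⇒ x * D ⇒ x * R ⇒ x * x
  K ⇒ D ⇒ x * D ⇒ x * R ⇒ x * x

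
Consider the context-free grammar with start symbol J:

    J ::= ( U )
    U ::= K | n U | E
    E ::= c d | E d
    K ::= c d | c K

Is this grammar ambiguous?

Ambiguous

Witness: ( c d )

Derivation 1: J ⇒ ( U ) ⇒ ( K ) ⇒ ( c d )
Derivation 2: J ⇒ ( U ) ⇒ ( E ) ⇒ ( c d )

Two distinct leftmost derivations for the same string.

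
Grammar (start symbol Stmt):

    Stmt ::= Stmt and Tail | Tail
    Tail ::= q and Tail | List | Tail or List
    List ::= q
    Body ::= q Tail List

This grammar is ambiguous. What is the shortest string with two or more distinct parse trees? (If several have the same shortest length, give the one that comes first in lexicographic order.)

length 1: no string has ≥2 trees
length 3: q and q has 2 parse trees

Two derivations of q and q:
  Stmt ⇒ Stmt and Tail ⇒ Tail and Tail ⇒ List and Tail ⇒ q and Tail ⇒ q and List ⇒ q and q
  Stmt ⇒ Tail ⇒ q and Tail ⇒ q and List ⇒ q and q

q and q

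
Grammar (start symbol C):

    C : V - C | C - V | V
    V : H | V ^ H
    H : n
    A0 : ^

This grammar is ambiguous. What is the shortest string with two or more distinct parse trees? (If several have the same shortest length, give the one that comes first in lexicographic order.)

n - n

length 1: no string has ≥2 trees
length 3: n - n has 2 parse trees

Two derivations of n - n:
  C ⇒ V - C ⇒ H - C ⇒ n - C ⇒ n - V ⇒ n - H ⇒ n - n
  C ⇒ C - V ⇒ V - V ⇒ H - V ⇒ n - V ⇒ n - H ⇒ n - n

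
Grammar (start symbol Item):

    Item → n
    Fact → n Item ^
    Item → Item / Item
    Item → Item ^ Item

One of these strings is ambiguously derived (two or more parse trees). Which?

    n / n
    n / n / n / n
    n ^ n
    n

n / n: 1 tree
n / n / n / n: 5 trees
n ^ n: 1 tree
n: 1 tree

n / n / n / n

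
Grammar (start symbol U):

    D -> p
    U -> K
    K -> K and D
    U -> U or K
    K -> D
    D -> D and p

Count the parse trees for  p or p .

1

Parse trees for p or p:
  [U [U [K [D p]]] or [K [D p]]]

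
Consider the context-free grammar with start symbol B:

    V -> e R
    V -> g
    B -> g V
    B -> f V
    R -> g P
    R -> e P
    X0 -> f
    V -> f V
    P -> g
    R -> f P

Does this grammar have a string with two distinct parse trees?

Unambiguous

Only B, V, R, P are reachable from B; ignoring the rest: Each reachable nonterminal has at most one production per leading terminal, and all productions are right-linear; the derivation is determined token-by-token.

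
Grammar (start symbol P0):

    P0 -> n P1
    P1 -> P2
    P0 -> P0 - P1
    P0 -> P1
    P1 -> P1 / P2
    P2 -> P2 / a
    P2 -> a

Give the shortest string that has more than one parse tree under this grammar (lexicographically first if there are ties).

length 1: no string has ≥2 trees
length 2: no string has ≥2 trees
length 3: a / a has 2 parse trees

Two derivations of a / a:
  P0 ⇒ P1 ⇒ P2 ⇒ P2 / a ⇒ a / a
  P0 ⇒ P1 ⇒ P1 / P2 ⇒ P2 / P2 ⇒ a / P2 ⇒ a / a

a / a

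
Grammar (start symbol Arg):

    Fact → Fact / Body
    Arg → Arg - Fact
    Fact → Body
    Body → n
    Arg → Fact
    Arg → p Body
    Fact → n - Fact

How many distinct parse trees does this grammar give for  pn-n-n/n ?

Parse trees for pn-n-n/n:
  [Arg [Arg p [Body n]] - [Fact [Fact n - [Fact [Body n]]] / [Body n]]]
  [Arg [Arg p [Body n]] - [Fact n - [Fact [Fact [Body n]] / [Body n]]]]
  [Arg [Arg [Arg p [Body n]] - [Fact [Body n]]] - [Fact [Fact [Body n]] / [Body n]]]

3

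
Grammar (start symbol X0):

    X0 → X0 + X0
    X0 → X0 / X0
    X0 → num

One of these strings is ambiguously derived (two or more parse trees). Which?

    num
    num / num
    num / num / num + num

num / num / num + num

num: 1 tree
num / num: 1 tree
num / num / num + num: 5 trees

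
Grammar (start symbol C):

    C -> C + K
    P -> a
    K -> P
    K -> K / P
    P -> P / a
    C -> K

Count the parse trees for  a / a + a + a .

2

Parse trees for a / a + a + a:
  [C [C [C [K [P [P a] / a]]] + [K [P a]]] + [K [P a]]]
  [C [C [C [K [K [P a]] / [P a]]] + [K [P a]]] + [K [P a]]]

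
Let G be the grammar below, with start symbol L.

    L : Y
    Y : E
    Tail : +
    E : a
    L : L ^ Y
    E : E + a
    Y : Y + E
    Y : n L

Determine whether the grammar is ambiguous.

Ambiguous

Witness: a + a

Derivation 1: L ⇒ Y ⇒ E ⇒ E + a ⇒ a + a
Derivation 2: L ⇒ Y ⇒ Y + E ⇒ E + E ⇒ a + E ⇒ a + a

Two distinct leftmost derivations for the same string.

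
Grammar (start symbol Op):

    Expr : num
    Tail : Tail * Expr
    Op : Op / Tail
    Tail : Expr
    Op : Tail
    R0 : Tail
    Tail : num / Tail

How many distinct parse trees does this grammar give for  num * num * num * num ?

1

Parse trees for num * num * num * num:
  [Op [Tail [Tail [Tail [Tail [Expr num]] * [Expr num]] * [Expr num]] * [Expr num]]]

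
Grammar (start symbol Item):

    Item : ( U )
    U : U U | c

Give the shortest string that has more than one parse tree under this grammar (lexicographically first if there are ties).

length 3: no string has ≥2 trees
length 4: no string has ≥2 trees
length 5: ( c c c ) has 2 parse trees

Two derivations of ( c c c ):
  Item ⇒ ( U ) ⇒ ( U U ) ⇒ ( U U U ) ⇒ ( c U U ) ⇒ ( c c U ) ⇒ ( c c c )
  Item ⇒ ( U ) ⇒ ( U U ) ⇒ ( c U ) ⇒ ( c U U ) ⇒ ( c c U ) ⇒ ( c c c )

( c c c )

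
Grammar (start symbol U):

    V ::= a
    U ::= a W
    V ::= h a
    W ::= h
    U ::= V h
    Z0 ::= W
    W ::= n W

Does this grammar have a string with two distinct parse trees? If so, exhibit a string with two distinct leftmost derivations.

Ambiguous

Witness: a h

Derivation 1: U ⇒ a W ⇒ a h
Derivation 2: U ⇒ V h ⇒ a h

Two distinct leftmost derivations for the same string.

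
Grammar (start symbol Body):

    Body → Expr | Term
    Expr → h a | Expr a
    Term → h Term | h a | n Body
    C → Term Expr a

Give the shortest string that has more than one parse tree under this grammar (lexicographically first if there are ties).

h a

length 2: h a has 2 parse trees

Two derivations of h a:
  Body ⇒ Expr ⇒ h a
  Body ⇒ Term ⇒ h a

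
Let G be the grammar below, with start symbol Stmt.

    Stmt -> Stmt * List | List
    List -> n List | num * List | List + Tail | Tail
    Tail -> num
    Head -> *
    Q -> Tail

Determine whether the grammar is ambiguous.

Ambiguous

Witness: num * num

Derivation 1: Stmt ⇒ Stmt * List ⇒ List * List ⇒ Tail * List ⇒ num * List ⇒ num * Tail ⇒ num * num
Derivation 2: Stmt ⇒ List ⇒ num * List ⇒ num * Tail ⇒ num * num

Two distinct leftmost derivations for the same string.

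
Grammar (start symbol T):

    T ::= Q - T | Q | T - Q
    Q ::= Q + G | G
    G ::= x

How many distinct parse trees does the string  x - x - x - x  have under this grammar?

8

Parse trees for x - x - x - x:
  [T [Q [G x]] - [T [Q [G x]] - [T [Q [G x]] - [T [Q [G x]]]]]]
  [T [Q [G x]] - [T [Q [G x]] - [T [T [Q [G x]]] - [Q [G x]]]]]
  [T [Q [G x]] - [T [T [Q [G x]] - [T [Q [G x]]]] - [Q [G x]]]]
  [T [Q [G x]] - [T [T [T [Q [G x]]] - [Q [G x]]] - [Q [G x]]]]
  [T [T [Q [G x]] - [T [Q [G x]] - [T [Q [G x]]]]] - [Q [G x]]]
  [T [T [Q [G x]] - [T [T [Q [G x]]] - [Q [G x]]]] - [Q [G x]]]
  [T [T [T [Q [G x]] - [T [Q [G x]]]] - [Q [G x]]] - [Q [G x]]]
  [T [T [T [T [Q [G x]]] - [Q [G x]]] - [Q [G x]]] - [Q [G x]]]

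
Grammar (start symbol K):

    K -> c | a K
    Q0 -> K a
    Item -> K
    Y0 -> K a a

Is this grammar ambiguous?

Only K is reachable from K; ignoring the rest: Restricted to the reachable nonterminals, every rule has the form A → t or A → t B, and no two rules for the same A share a first terminal. The grammar encodes a DFA — one run per string.

Unambiguous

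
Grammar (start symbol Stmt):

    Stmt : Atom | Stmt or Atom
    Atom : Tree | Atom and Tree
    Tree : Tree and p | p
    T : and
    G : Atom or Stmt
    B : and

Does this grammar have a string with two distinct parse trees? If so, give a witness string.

Witness: p and p

Derivation 1: Stmt ⇒ Atom ⇒ Tree ⇒ Tree and p ⇒ p and p
Derivation 2: Stmt ⇒ Atom ⇒ Atom and Tree ⇒ Tree and Tree ⇒ p and Tree ⇒ p and p

Two distinct leftmost derivations for the same string.

Ambiguous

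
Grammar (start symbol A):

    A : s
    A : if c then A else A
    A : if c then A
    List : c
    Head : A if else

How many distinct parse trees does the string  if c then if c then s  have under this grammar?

Parse trees for if c then if c then s:
  [A if c then [A if c then [A s]]]

1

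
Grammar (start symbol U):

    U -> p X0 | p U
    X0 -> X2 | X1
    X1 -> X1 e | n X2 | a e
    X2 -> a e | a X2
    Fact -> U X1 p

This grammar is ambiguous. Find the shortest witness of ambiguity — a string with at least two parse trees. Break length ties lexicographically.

length 3: p a e has 2 parse trees

Two derivations of p a e:
  U ⇒ p X0 ⇒ p X2 ⇒ p a e
  U ⇒ p X0 ⇒ p X1 ⇒ p a e

p a e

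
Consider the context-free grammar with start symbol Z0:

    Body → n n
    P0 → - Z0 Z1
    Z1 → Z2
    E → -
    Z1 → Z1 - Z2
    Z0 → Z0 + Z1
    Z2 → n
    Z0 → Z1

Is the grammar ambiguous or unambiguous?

Unambiguous

Only Z0, Z1, Z2 are reachable from Z0; ignoring the rest: This is a standard precedence ladder (Z0 over Z1 over Z2), with each level left-recursive on its own operator ('+' at Z0, '-' at Z1). That structure is LR(1), hence unambiguous.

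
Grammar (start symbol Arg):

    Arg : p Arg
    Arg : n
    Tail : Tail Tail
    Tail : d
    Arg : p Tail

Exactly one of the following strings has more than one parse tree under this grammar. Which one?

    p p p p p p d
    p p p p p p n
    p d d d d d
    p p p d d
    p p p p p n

p d d d d d

p p p p p p d: 1 tree
p p p p p p n: 1 tree
p d d d d d: 14 trees
p p p d d: 1 tree
p p p p p n: 1 tree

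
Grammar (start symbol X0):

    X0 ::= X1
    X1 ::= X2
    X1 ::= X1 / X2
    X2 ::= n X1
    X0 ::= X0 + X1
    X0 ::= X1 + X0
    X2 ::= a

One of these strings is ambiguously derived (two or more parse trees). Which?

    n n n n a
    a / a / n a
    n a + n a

n a + n a

n n n n a: 1 tree
a / a / n a: 1 tree
n a + n a: 2 trees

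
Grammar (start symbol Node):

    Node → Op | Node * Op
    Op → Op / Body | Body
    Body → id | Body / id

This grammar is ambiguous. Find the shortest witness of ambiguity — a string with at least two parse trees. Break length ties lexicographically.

id / id

length 1: no string has ≥2 trees
length 3: id / id has 2 parse trees

Two derivations of id / id:
  Node ⇒ Op ⇒ Op / Body ⇒ Body / Body ⇒ id / Body ⇒ id / id
  Node ⇒ Op ⇒ Body ⇒ Body / id ⇒ id / id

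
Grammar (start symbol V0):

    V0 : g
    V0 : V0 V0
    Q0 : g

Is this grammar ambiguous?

Witness: g g g

Derivation 1: V0 ⇒ V0 V0 ⇒ g V0 ⇒ g V0 V0 ⇒ g g V0 ⇒ g g g
Derivation 2: V0 ⇒ V0 V0 ⇒ V0 V0 V0 ⇒ g V0 V0 ⇒ g g V0 ⇒ g g g

Two distinct leftmost derivations for the same string.

Ambiguous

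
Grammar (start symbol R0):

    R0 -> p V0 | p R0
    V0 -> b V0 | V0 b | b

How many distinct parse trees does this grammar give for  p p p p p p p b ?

Parse trees for p p p p p p p b:
  [R0 p [R0 p [R0 p [R0 p [R0 p [R0 p [R0 p [V0 b]]]]]]]]

1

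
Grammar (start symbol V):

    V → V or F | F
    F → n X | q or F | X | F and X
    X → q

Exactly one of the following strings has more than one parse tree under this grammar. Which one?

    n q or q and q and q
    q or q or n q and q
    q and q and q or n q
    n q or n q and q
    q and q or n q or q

q or q or n q and q

n q or q and q and q: 1 tree
q or q or n q and q: 7 trees
q and q and q or n q: 1 tree
n q or n q and q: 1 tree
q and q or n q or q: 1 tree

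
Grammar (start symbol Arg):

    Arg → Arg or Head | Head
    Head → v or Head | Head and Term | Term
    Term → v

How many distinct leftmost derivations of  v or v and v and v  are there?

Parse trees for v or v and v and v:
  [Arg [Arg [Head [Term v]]] or [Head [Head [Head [Term v]] and [Term v]] and [Term v]]]
  [Arg [Head v or [Head [Head [Head [Term v]] and [Term v]] and [Term v]]]]
  [Arg [Head [Head v or [Head [Head [Term v]] and [Term v]]] and [Term v]]]
  [Arg [Head [Head [Head v or [Head [Term v]]] and [Term v]] and [Term v]]]

4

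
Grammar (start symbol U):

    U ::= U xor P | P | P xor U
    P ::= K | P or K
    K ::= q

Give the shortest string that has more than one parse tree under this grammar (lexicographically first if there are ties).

length 1: no string has ≥2 trees
length 3: q xor q has 2 parse trees

Two derivations of q xor q:
  U ⇒ U xor P ⇒ P xor P ⇒ K xor P ⇒ q xor P ⇒ q xor K ⇒ q xor q
  U ⇒ P xor U ⇒ K xor U ⇒ q xor U ⇒ q xor P ⇒ q xor K ⇒ q xor q

q xor q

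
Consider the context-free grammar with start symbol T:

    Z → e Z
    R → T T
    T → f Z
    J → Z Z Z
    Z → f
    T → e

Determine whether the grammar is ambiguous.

Unambiguous

(R, J are unreachable from T, so their rules don't affect L(T).) Each reachable nonterminal has at most one production per leading terminal, and all productions are right-linear; the derivation is determined token-by-token.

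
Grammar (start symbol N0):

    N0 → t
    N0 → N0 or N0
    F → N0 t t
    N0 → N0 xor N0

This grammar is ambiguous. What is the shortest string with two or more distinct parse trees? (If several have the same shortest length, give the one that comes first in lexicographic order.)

t or t or t

length 1: no string has ≥2 trees
length 3: no string has ≥2 trees
length 5: t or t or t has 2 parse trees

Two derivations of t or t or t:
  N0 ⇒ N0 or N0 ⇒ t or N0 ⇒ t or N0 or N0 ⇒ t or t or N0 ⇒ t or t or t
  N0 ⇒ N0 or N0 ⇒ N0 or N0 or N0 ⇒ t or N0 or N0 ⇒ t or t or N0 ⇒ t or t or t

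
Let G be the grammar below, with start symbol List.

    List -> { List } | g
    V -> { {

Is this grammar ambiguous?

(V is unreachable from List, so its rules don't affect L(List).) L(List) is { openⁿ atom closeⁿ : n ≥ 0 }. The bracket depth fixes n, and the derivation is forced at every step.

Unambiguous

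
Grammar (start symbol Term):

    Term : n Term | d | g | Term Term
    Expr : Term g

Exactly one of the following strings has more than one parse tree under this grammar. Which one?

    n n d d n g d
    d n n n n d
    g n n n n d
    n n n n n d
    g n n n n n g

n n d d n g d

n n d d n g d: 37 trees
d n n n n d: 1 tree
g n n n n d: 1 tree
n n n n n d: 1 tree
g n n n n n g: 1 tree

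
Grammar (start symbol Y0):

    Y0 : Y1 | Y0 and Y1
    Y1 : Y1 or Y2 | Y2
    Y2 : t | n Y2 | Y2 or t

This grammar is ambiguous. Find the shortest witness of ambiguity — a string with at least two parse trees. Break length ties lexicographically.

length 1: no string has ≥2 trees
length 2: no string has ≥2 trees
length 3: t or t has 2 parse trees

Two derivations of t or t:
  Y0 ⇒ Y1 ⇒ Y1 or Y2 ⇒ Y2 or Y2 ⇒ t or Y2 ⇒ t or t
  Y0 ⇒ Y1 ⇒ Y2 ⇒ Y2 or t ⇒ t or t

t or t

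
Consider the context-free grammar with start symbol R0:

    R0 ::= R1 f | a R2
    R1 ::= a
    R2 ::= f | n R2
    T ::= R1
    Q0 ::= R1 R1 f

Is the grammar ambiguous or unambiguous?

Witness: a f

Derivation 1: R0 ⇒ R1 f ⇒ a f
Derivation 2: R0 ⇒ a R2 ⇒ a f

Two distinct leftmost derivations for the same string.

Ambiguous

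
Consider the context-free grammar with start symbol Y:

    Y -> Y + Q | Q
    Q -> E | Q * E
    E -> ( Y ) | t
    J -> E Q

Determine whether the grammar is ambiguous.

Unambiguous

(J is unreachable from Y, so its rules don't affect L(Y).) The grammar is stratified — Y handles '+' (left-recursive), Q handles '*', E atoms. Each operator has a fixed associativity and precedence level, so every string has one parse.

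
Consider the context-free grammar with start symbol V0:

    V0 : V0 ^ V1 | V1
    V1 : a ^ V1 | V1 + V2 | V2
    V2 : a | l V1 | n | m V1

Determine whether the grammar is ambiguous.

Witness: a ^ a

Derivation 1: V0 ⇒ V0 ^ V1 ⇒ V1 ^ V1 ⇒ V2 ^ V1 ⇒ a ^ V1 ⇒ a ^ V2 ⇒ a ^ a
Derivation 2: V0 ⇒ V1 ⇒ a ^ V1 ⇒ a ^ V2 ⇒ a ^ a

Two distinct leftmost derivations for the same string.

Ambiguous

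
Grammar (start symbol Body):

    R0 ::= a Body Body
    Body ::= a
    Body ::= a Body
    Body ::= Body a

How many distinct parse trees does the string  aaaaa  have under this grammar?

Parse trees for aaaaa (showing first 6 of 16):
  [Body a [Body a [Body a [Body a [Body a]]]]]
  [Body a [Body a [Body a [Body [Body a] a]]]]
  [Body a [Body a [Body [Body a [Body a]] a]]]
  [Body a [Body a [Body [Body [Body a] a] a]]]
  [Body a [Body [Body a [Body a [Body a]]] a]]
  [Body a [Body [Body a [Body [Body a] a]] a]]

16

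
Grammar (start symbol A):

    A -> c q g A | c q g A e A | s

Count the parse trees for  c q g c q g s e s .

2

Parse trees for c q g c q g s e s:
  [A c q g [A c q g [A s] e [A s]]]
  [A c q g [A c q g [A s]] e [A s]]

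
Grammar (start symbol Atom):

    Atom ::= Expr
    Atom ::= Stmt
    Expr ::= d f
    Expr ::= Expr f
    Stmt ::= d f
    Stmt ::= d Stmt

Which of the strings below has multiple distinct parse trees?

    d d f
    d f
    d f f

d d f: 1 tree
d f: 2 trees
d f f: 1 tree

d f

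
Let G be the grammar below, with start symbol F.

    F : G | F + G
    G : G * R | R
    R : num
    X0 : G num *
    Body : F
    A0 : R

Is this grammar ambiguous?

(X0, Body, A0 are unreachable from F, so their rules don't affect L(F).) The grammar is stratified — F handles '+' (left-recursive), G handles '*', R atoms. Each operator has a fixed associativity and precedence level, so every string has one parse.

Unambiguous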